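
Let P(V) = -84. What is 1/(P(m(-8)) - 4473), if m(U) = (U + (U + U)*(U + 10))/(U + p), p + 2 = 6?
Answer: -1/4557 ≈ -0.00021944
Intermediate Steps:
p = 4 (p = -2 + 6 = 4)
m(U) = (U + 2*U*(10 + U))/(4 + U) (m(U) = (U + (U + U)*(U + 10))/(U + 4) = (U + (2*U)*(10 + U))/(4 + U) = (U + 2*U*(10 + U))/(4 + U))
1/(P(m(-8)) - 4473) = 1/(-84 - 4473) = 1/(-4557) = -1/4557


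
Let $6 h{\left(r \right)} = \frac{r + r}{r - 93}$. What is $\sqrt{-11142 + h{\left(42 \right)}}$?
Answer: $\frac{8 i \sqrt{452829}}{51} \approx 105.56 i$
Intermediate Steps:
$h{\left(r \right)} = \frac{r}{3 \left(-93 + r\right)}$ ($h{\left(r \right)} = \frac{\left(r + r\right) \frac{1}{r - 93}}{6} = \frac{2 r \frac{1}{-93 + r}}{6} = \frac{r}{3 \left(-93 + r\right)}$)
$\sqrt{-11142 + h{\left(42 \right)}} = \sqrt{-11142 + \frac{1}{3} \cdot 42 \frac{1}{-93 + 42}} = \sqrt{-11142 + \frac{1}{3} \cdot 42 \frac{1}{-51}} = \sqrt{-11142 + \frac{1}{3} \cdot 42 \left(- \frac{1}{51}\right)} = \sqrt{-11142 - \frac{14}{51}} = \sqrt{- \frac{568256}{51}} = \frac{8 i \sqrt{452829}}{51}$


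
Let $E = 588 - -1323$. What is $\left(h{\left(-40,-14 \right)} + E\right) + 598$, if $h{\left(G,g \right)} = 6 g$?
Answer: $2425$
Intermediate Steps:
$E = 1911$ ($E = 588 + 1323 = 1911$)
$\left(h{\left(-40,-14 \right)} + E\right) + 598 = \left(6 \left(-14\right) + 1911\right) + 598 = \left(-84 + 1911\right) + 598 = 1827 + 598 = 2425$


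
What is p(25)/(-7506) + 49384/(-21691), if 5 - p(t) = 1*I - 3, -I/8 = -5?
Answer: -184991096/81406323 ≈ -2.2724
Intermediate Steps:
I = 40 (I = -8*(-5) = 40)
p(t) = -32 (p(t) = 5 - (1*40 - 3) = 5 - (40 - 3) = 5 - 1*37 = 5 - 37 = -32)
p(25)/(-7506) + 49384/(-21691) = -32/(-7506) + 49384/(-21691) = -32*(-1/7506) + 49384*(-1/21691) = 16/3753 - 49384/21691 = -184991096/81406323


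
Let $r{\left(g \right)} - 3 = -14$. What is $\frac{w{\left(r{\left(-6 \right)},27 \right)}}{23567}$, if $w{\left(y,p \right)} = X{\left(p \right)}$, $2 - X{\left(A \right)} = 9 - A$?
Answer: $\frac{20}{23567} \approx 0.00084864$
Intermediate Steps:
$X{\left(A \right)} = -7 + A$ ($X{\left(A \right)} = 2 - \left(9 - A\right) = 2 + \left(-9 + A\right) = -7 + A$)
$r{\left(g \right)} = -11$ ($r{\left(g \right)} = 3 - 14 = -11$)
$w{\left(y,p \right)} = -7 + p$
$\frac{w{\left(r{\left(-6 \right)},27 \right)}}{23567} = \frac{-7 + 27}{23567} = 20 \cdot \frac{1}{23567} = \frac{20}{23567}$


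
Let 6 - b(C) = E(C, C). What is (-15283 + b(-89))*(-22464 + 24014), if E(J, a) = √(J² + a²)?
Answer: -23679350 - 137950*√2 ≈ -2.3874e+7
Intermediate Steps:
b(C) = 6 - √2*√(C²) (b(C) = 6 - √(C² + C²) = 6 - √(2*C²) = 6 - √2*√(C²))
(-15283 + b(-89))*(-22464 + 24014) = (-15283 + (6 - √2*√((-89)²)))*(-22464 + 24014) = (-15283 + (6 - √2*√7921))*1550 = (-15283 + (6 - 1*√2*89))*1550 = (-15283 + (6 - 89*√2))*1550 = (-15277 - 89*√2)*1550 = -23679350 - 137950*√2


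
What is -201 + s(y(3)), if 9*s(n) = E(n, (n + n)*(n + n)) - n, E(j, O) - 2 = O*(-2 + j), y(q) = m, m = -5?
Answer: -278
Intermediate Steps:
y(q) = -5
E(j, O) = 2 + O*(-2 + j)
s(n) = 2/9 - 8*n²/9 - n/9 + 4*n³/9 (s(n) = ((2 - 2*(n + n)*(n + n) + ((n + n)*(n + n))*n) - n)/9 = ((2 - 2*2*n*2*n + ((2*n)*(2*n))*n) - n)/9 = ((2 - 8*n² + (4*n²)*n) - n)/9 = ((2 - 8*n² + 4*n³) - n)/9 = (2 - n - 8*n² + 4*n³)/9 = 2/9 - 8*n²/9 - n/9 + 4*n³/9)
-201 + s(y(3)) = -201 + (2/9 - 8/9*(-5)² - ⅑*(-5) + (4/9)*(-5)³) = -201 + (2/9 - 8/9*25 + 5/9 + (4/9)*(-125)) = -201 + (2/9 - 200/9 + 5/9 - 500/9) = -201 - 77 = -278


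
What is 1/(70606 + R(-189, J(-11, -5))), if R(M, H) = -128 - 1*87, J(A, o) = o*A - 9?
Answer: 1/70391 ≈ 1.4206e-5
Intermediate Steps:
J(A, o) = -9 + A*o (J(A, o) = A*o - 9 = -9 + A*o)
R(M, H) = -215 (R(M, H) = -128 - 87 = -215)
1/(70606 + R(-189, J(-11, -5))) = 1/(70606 - 215) = 1/70391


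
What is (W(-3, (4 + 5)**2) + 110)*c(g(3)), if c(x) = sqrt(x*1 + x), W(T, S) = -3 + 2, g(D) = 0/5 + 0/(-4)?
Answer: 0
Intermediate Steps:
g(D) = 0 (g(D) = 0*(1/5) + 0*(-1/4) = 0 + 0 = 0)
W(T, S) = -1
c(x) = sqrt(2)*sqrt(x) (c(x) = sqrt(x + x) = sqrt(2*x) = sqrt(2)*sqrt(x))
(W(-3, (4 + 5)**2) + 110)*c(g(3)) = (-1 + 110)*(sqrt(2)*sqrt(0)) = 109*(sqrt(2)*0) = 109*0 = 0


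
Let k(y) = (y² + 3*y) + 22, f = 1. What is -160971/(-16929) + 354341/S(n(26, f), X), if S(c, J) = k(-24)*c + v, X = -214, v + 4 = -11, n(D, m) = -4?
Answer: -145065160/919809 ≈ -157.71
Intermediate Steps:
v = -15 (v = -4 - 11 = -15)
k(y) = 22 + y² + 3*y
S(c, J) = -15 + 526*c (S(c, J) = (22 + (-24)² + 3*(-24))*c - 15 = (22 + 576 - 72)*c - 15 = 526*c - 15 = -15 + 526*c)
-160971/(-16929) + 354341/S(n(26, f), X) = -160971/(-16929) + 354341/(-15 + 526*(-4)) = -160971*(-1/16929) + 354341/(-15 - 2104) = 53657/5643 + 354341/(-2119) = 53657/5643 + 354341*(-1/2119) = 53657/5643 - 27257/163 = -145065160/919809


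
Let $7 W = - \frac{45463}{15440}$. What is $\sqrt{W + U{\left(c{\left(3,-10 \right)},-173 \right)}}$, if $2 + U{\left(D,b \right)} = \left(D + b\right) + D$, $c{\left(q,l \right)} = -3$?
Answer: $\frac{i \sqrt{132451654965}}{27020} \approx 13.469 i$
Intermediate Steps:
$U{\left(D,b \right)} = -2 + b + 2 D$ ($U{\left(D,b \right)} = -2 + \left(\left(D + b\right) + D\right) = -2 + \left(b + 2 D\right) = -2 + b + 2 D$)
$W = - \frac{45463}{108080}$ ($W = \frac{\left(-45463\right) \frac{1}{15440}}{7} = \frac{1}{7} \left(- \frac{45463}{15440}\right) = - \frac{45463}{108080} \approx -0.42064$)
$\sqrt{W + U{\left(c{\left(3,-10 \right)},-173 \right)}} = \sqrt{- \frac{45463}{108080} - 181} = \sqrt{- \frac{19607943}{108080}} = \frac{i \sqrt{132451654965}}{27020}$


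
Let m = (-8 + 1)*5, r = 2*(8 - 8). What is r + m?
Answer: -35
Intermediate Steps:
r = 0 (r = 2*0 = 0)
m = -35 (m = -7*5 = -35)
r + m = 0 - 35 = -35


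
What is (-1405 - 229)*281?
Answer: -459154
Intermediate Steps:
(-1405 - 229)*281 = -1634*281 = -459154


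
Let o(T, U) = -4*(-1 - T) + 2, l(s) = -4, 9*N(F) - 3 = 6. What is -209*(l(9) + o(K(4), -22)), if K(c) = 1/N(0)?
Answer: -1254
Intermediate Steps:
N(F) = 1 (N(F) = ⅓ + (⅑)*6 = ⅓ + ⅔ = 1)
K(c) = 1 (K(c) = 1/1 = 1)
o(T, U) = 6 + 4*T (o(T, U) = (4 + 4*T) + 2 = 6 + 4*T)
-209*(l(9) + o(K(4), -22)) = -209*(-4 + (6 + 4*1)) = -209*(-4 + (6 + 4)) = -209*(-4 + 10) = -209*6 = -1254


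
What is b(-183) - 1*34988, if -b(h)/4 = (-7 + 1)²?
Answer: -35132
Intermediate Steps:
b(h) = -144 (b(h) = -4*(-7 + 1)² = -4*(-6)² = -4*36 = -144)
b(-183) - 1*34988 = -144 - 1*34988 = -144 - 34988 = -35132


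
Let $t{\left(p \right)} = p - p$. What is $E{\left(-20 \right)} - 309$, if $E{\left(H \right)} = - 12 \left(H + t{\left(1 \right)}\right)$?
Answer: $-69$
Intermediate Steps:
$t{\left(p \right)} = 0$
$E{\left(H \right)} = - 12 H$ ($E{\left(H \right)} = - 12 \left(H + 0\right) = - 12 H$)
$E{\left(-20 \right)} - 309 = \left(-12\right) \left(-20\right) - 309 = 240 - 309 = -69$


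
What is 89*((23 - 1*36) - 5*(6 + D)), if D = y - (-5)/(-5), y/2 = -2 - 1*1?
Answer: -712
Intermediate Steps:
y = -6 (y = 2*(-2 - 1*1) = 2*(-2 - 1) = 2*(-3) = -6)
D = -7 (D = -6 - (-5)/(-5) = -6 - (-5)*(-1)/5 = -6 - 1*1 = -6 - 1 = -7)
89*((23 - 1*36) - 5*(6 + D)) = 89*((23 - 1*36) - 5*(6 - 7)) = 89*((23 - 36) - 5*(-1)) = 89*(-13 + 5) = 89*(-8) = -712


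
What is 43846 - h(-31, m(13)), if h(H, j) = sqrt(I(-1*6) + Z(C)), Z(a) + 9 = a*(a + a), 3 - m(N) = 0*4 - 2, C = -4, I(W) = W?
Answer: 43846 - sqrt(17) ≈ 43842.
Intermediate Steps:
m(N) = 5 (m(N) = 3 - (0*4 - 2) = 3 - (0 - 2) = 3 - 1*(-2) = 3 + 2 = 5)
Z(a) = -9 + 2*a**2 (Z(a) = -9 + a*(a + a) = -9 + a*(2*a) = -9 + 2*a**2)
h(H, j) = sqrt(17) (h(H, j) = sqrt(-1*6 + (-9 + 2*(-4)**2)) = sqrt(-6 + (-9 + 2*16)) = sqrt(-6 + (-9 + 32)) = sqrt(-6 + 23) = sqrt(17))
43846 - h(-31, m(13)) = 43846 - sqrt(17)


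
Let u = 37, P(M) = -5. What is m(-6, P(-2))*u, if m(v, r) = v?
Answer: -222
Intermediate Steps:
m(-6, P(-2))*u = -6*37 = -222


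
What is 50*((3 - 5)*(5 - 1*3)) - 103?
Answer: -303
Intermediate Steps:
50*((3 - 5)*(5 - 1*3)) - 103 = 50*(-2*(5 - 3)) - 103 = 50*(-2*2) - 103 = 50*(-4) - 103 = -200 - 103 = -303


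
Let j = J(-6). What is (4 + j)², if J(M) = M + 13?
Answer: 121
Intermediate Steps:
J(M) = 13 + M
j = 7 (j = 13 - 6 = 7)
(4 + j)² = (4 + 7)² = 11² = 121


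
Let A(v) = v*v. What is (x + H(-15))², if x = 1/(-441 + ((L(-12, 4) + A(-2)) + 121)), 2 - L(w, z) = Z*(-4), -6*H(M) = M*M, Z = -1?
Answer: 35557369/25281 ≈ 1406.5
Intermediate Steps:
H(M) = -M²/6 (H(M) = -M*M/6 = -M²/6)
A(v) = v²
L(w, z) = -2 (L(w, z) = 2 - (-1)*(-4) = 2 - 1*4 = 2 - 4 = -2)
x = -1/318 (x = 1/(-441 + ((-2 + (-2)²) + 121)) = 1/(-441 + ((-2 + 4) + 121)) = 1/(-441 + (2 + 121)) = 1/(-441 + 123) = 1/(-318) = -1/318 ≈ -0.0031447)
(x + H(-15))² = (-1/318 - ⅙*(-15)²)² = (-1/318 - ⅙*225)² = (-1/318 - 75/2)² = (-5963/159)² = 35557369/25281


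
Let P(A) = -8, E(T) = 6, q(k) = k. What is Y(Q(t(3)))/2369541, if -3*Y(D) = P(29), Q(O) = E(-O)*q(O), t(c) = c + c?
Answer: 8/7108623 ≈ 1.1254e-6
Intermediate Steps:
t(c) = 2*c
Q(O) = 6*O
Y(D) = 8/3 (Y(D) = -1/3*(-8) = 8/3)
Y(Q(t(3)))/2369541 = (8/3)/2369541 = (8/3)*(1/2369541) = 8/7108623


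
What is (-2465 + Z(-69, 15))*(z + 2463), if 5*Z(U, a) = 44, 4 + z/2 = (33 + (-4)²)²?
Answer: -89123217/5 ≈ -1.7825e+7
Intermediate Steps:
z = 4794 (z = -8 + 2*(33 + (-4)²)² = -8 + 2*(33 + 16)² = -8 + 2*49² = -8 + 2*2401 = -8 + 4802 = 4794)
Z(U, a) = 44/5 (Z(U, a) = (⅕)*44 = 44/5)
(-2465 + Z(-69, 15))*(z + 2463) = (-2465 + 44/5)*(4794 + 2463) = -12281/5*7257 = -89123217/5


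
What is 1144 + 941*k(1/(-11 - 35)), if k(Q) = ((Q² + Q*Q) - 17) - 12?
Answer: -27660469/1058 ≈ -26144.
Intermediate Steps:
k(Q) = -29 + 2*Q² (k(Q) = ((Q² + Q²) - 17) - 12 = (2*Q² - 17) - 12 = (-17 + 2*Q²) - 12 = -29 + 2*Q²)
1144 + 941*k(1/(-11 - 35)) = 1144 + 941*(-29 + 2*(1/(-11 - 35))²) = 1144 + 941*(-29 + 2*(1/(-46))²) = 1144 + 941*(-29 + 2*(-1/46)²) = 1144 + 941*(-29 + 2*(1/2116)) = 1144 + 941*(-29 + 1/1058) = 1144 + 941*(-30681/1058) = 1144 - 28870821/1058 = -27660469/1058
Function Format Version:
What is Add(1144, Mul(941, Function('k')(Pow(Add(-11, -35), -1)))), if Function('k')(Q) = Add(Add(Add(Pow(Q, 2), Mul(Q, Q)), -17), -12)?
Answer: Rational(-27660469, 1058) ≈ -26144.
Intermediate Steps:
Function('k')(Q) = Add(-29, Mul(2, Pow(Q, 2))) (Function('k')(Q) = Add(Add(Add(Pow(Q, 2), Pow(Q, 2)), -17), -12) = Add(Add(Mul(2, Pow(Q, 2)), -17), -12) = Add(Add(-17, Mul(2, Pow(Q, 2))), -12) = Add(-29, Mul(2, Pow(Q, 2))))
Add(1144, Mul(941, Function('k')(Pow(Add(-11, -35), -1)))) = Add(1144, Mul(941, Add(-29, Mul(2, Pow(Pow(Add(-11, -35), -1), 2))))) = Add(1144, Mul(941, Add(-29, Mul(2, Pow(Pow(-46, -1), 2))))) = Add(1144, Mul(941, Add(-29, Mul(2, Pow(Rational(-1, 46), 2))))) = Add(1144, Mul(941, Add(-29, Mul(2, Rational(1, 2116))))) = Add(1144, Mul(941, Add(-29, Rational(1, 1058)))) = Add(1144, Mul(941, Rational(-30681, 1058))) = Add(1144, Rational(-28870821, 1058)) = Rational(-27660469, 1058)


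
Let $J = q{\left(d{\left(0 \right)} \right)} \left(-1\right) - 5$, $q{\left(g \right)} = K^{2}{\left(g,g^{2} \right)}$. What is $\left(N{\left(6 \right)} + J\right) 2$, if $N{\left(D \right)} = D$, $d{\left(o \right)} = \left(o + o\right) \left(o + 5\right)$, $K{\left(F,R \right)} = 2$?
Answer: $-6$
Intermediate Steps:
$d{\left(o \right)} = 2 o \left(5 + o\right)$
$q{\left(g \right)} = 4$ ($q{\left(g \right)} = 2^{2} = 4$)
$J = -9$ ($J = 4 \left(-1\right) - 5 = -4 - 5 = -9$)
$\left(N{\left(6 \right)} + J\right) 2 = \left(6 - 9\right) 2 = \left(-3\right) 2 = -6$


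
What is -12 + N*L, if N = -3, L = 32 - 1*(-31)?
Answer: -201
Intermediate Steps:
L = 63 (L = 32 + 31 = 63)
-12 + N*L = -12 - 3*63 = -12 - 189 = -201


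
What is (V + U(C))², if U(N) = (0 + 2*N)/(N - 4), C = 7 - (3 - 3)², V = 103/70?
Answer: 1661521/44100 ≈ 37.676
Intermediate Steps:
V = 103/70 (V = 103*(1/70) = 103/70 ≈ 1.4714)
C = 7 (C = 7 - 1*0² = 7 - 1*0 = 7 + 0 = 7)
U(N) = 2*N/(-4 + N) (U(N) = (2*N)/(-4 + N) = 2*N/(-4 + N))
(V + U(C))² = (103/70 + 2*7/(-4 + 7))² = (103/70 + 2*7/3)² = (103/70 + 2*7*(⅓))² = (103/70 + 14/3)² = (1289/210)² = 1661521/44100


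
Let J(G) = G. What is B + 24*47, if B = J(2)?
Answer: 1130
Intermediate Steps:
B = 2
B + 24*47 = 2 + 24*47 = 2 + 1128 = 1130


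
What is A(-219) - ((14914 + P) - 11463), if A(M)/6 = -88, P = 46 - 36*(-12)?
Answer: -4457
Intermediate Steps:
P = 478 (P = 46 + 432 = 478)
A(M) = -528 (A(M) = 6*(-88) = -528)
A(-219) - ((14914 + P) - 11463) = -528 - ((14914 + 478) - 11463) = -528 - (15392 - 11463) = -528 - 1*3929 = -528 - 3929 = -4457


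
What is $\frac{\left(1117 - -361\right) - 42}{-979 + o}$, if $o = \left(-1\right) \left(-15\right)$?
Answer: $- \frac{359}{241} \approx -1.4896$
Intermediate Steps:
$o = 15$
$\frac{\left(1117 - -361\right) - 42}{-979 + o} = \frac{\left(1117 - -361\right) - 42}{-979 + 15} = \frac{\left(1117 + 361\right) - 42}{-964} = \left(1478 - 42\right) \left(- \frac{1}{964}\right) = 1436 \left(- \frac{1}{964}\right) = - \frac{359}{241}$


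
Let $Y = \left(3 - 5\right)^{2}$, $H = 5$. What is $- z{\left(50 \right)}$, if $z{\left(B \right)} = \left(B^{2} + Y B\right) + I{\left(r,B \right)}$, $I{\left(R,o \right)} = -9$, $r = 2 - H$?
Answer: $-2691$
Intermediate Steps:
$r = -3$ ($r = 2 - 5 = -3$)
$Y = 4$ ($Y = \left(-2\right)^{2} = 4$)
$z{\left(B \right)} = -9 + B^{2} + 4 B$ ($z{\left(B \right)} = \left(B^{2} + 4 B\right) - 9 = -9 + B^{2} + 4 B$)
$- z{\left(50 \right)} = - (-9 + 50^{2} + 4 \cdot 50) = - (-9 + 2500 + 200) = \left(-1\right) 2691 = -2691$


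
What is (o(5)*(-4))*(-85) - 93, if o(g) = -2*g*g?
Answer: -17093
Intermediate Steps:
o(g) = -2*g²
(o(5)*(-4))*(-85) - 93 = (-2*5²*(-4))*(-85) - 93 = (-2*25*(-4))*(-85) - 93 = -50*(-4)*(-85) - 93 = 200*(-85) - 93 = -17000 - 93 = -17093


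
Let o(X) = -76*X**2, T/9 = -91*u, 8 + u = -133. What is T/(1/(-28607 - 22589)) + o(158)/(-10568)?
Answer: -7809834832606/1321 ≈ -5.9121e+9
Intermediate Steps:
u = -141 (u = -8 - 133 = -141)
T = 115479 (T = 9*(-91*(-141)) = 9*12831 = 115479)
T/(1/(-28607 - 22589)) + o(158)/(-10568) = 115479/(1/(-28607 - 22589)) - 76*158**2/(-10568) = 115479/(1/(-51196)) - 76*24964*(-1/10568) = 115479/(-1/51196) - 1897264*(-1/10568) = 115479*(-51196) + 237158/1321 = -5912062884 + 237158/1321 = -7809834832606/1321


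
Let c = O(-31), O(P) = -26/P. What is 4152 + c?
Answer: 128738/31 ≈ 4152.8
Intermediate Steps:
c = 26/31 (c = -26/(-31) = -26*(-1/31) = 26/31 ≈ 0.83871)
4152 + c = 4152 + 26/31 = 128738/31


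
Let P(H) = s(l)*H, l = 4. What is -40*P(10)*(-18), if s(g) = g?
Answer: 28800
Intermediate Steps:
P(H) = 4*H
-40*P(10)*(-18) = -160*10*(-18) = -40*40*(-18) = -1600*(-18) = 28800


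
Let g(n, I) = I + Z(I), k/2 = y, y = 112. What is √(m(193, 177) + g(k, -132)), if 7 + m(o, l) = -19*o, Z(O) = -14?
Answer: 2*I*√955 ≈ 61.806*I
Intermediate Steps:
m(o, l) = -7 - 19*o
k = 224 (k = 2*112 = 224)
g(n, I) = -14 + I (g(n, I) = I - 14 = -14 + I)
√(m(193, 177) + g(k, -132)) = √((-7 - 19*193) + (-14 - 132)) = √((-7 - 3667) - 146) = √(-3674 - 146) = √(-3820) = 2*I*√955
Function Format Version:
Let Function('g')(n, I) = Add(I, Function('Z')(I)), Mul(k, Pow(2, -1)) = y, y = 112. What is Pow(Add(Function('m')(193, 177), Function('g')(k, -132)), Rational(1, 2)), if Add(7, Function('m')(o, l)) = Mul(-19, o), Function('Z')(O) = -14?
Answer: Mul(2, I, Pow(955, Rational(1, 2))) ≈ Mul(61.806, I)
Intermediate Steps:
Function('m')(o, l) = Add(-7, Mul(-19, o))
k = 224 (k = Mul(2, 112) = 224)
Function('g')(n, I) = Add(-14, I) (Function('g')(n, I) = Add(I, -14) = Add(-14, I))
Pow(Add(Function('m')(193, 177), Function('g')(k, -132)), Rational(1, 2)) = Pow(Add(Add(-7, Mul(-19, 193)), Add(-14, -132)), Rational(1, 2)) = Pow(Add(Add(-7, -3667), -146), Rational(1, 2)) = Pow(Add(-3674, -146), Rational(1, 2)) = Pow(-3820, Rational(1, 2)) = Mul(2, I, Pow(955, Rational(1, 2)))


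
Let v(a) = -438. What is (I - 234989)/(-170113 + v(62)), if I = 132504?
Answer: 102485/170551 ≈ 0.60091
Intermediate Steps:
(I - 234989)/(-170113 + v(62)) = (132504 - 234989)/(-170113 - 438) = -102485/(-170551) = -102485*(-1/170551) = 102485/170551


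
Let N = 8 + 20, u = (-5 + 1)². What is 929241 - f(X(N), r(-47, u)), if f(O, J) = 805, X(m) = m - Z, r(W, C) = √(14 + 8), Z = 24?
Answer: 928436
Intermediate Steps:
u = 16 (u = (-4)² = 16)
r(W, C) = √22
N = 28
X(m) = -24 + m (X(m) = m - 1*24 = m - 24 = -24 + m)
929241 - f(X(N), r(-47, u)) = 929241 - 1*805 = 929241 - 805 = 928436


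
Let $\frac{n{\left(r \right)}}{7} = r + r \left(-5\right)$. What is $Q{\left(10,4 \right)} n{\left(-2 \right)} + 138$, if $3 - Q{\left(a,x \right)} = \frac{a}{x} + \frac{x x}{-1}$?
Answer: $1062$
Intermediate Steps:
$n{\left(r \right)} = - 28 r$ ($n{\left(r \right)} = 7 \left(r + r \left(-5\right)\right) = 7 \left(r - 5 r\right) = 7 \left(- 4 r\right) = - 28 r$)
$Q{\left(a,x \right)} = 3 + x^{2} - \frac{a}{x}$ ($Q{\left(a,x \right)} = 3 - \left(\frac{a}{x} + \frac{x x}{-1}\right) = 3 - \left(\frac{a}{x} + x^{2} \left(-1\right)\right) = 3 - \left(\frac{a}{x} - x^{2}\right) = 3 - \left(- x^{2} + \frac{a}{x}\right) = 3 + x^{2} - \frac{a}{x}$)
$Q{\left(10,4 \right)} n{\left(-2 \right)} + 138 = \left(3 + 4^{2} - \frac{10}{4}\right) \left(\left(-28\right) \left(-2\right)\right) + 138 = \left(3 + 16 - 10 \cdot \frac{1}{4}\right) 56 + 138 = \left(3 + 16 - \frac{5}{2}\right) 56 + 138 = \frac{33}{2} \cdot 56 + 138 = 924 + 138 = 1062$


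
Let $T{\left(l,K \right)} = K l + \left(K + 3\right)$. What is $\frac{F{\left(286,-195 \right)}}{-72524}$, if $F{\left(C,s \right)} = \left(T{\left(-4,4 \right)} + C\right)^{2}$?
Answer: $- \frac{76729}{72524} \approx -1.058$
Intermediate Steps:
$T{\left(l,K \right)} = 3 + K + K l$ ($T{\left(l,K \right)} = K l + \left(3 + K\right) = 3 + K + K l$)
$F{\left(C,s \right)} = \left(-9 + C\right)^{2}$ ($F{\left(C,s \right)} = \left(\left(3 + 4 + 4 \left(-4\right)\right) + C\right)^{2} = \left(\left(3 + 4 - 16\right) + C\right)^{2} = \left(-9 + C\right)^{2}$)
$\frac{F{\left(286,-195 \right)}}{-72524} = \frac{\left(-9 + 286\right)^{2}}{-72524} = 277^{2} \left(- \frac{1}{72524}\right) = 76729 \left(- \frac{1}{72524}\right) = - \frac{76729}{72524}$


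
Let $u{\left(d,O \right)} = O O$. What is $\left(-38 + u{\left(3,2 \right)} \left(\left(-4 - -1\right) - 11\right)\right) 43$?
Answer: $-4042$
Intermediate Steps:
$u{\left(d,O \right)} = O^{2}$
$\left(-38 + u{\left(3,2 \right)} \left(\left(-4 - -1\right) - 11\right)\right) 43 = \left(-38 + 2^{2} \left(\left(-4 - -1\right) - 11\right)\right) 43 = \left(-38 + 4 \left(\left(-4 + 1\right) - 11\right)\right) 43 = \left(-38 + 4 \left(-3 - 11\right)\right) 43 = \left(-38 + 4 \left(-14\right)\right) 43 = \left(-38 - 56\right) 43 = \left(-94\right) 43 = -4042$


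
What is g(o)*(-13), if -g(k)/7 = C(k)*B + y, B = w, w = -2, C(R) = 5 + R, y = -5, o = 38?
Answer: -8281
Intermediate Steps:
B = -2
g(k) = 105 + 14*k (g(k) = -7*((5 + k)*(-2) - 5) = -7*((-10 - 2*k) - 5) = -7*(-15 - 2*k) = 105 + 14*k)
g(o)*(-13) = (105 + 14*38)*(-13) = (105 + 532)*(-13) = 637*(-13) = -8281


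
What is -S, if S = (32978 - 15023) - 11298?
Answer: -6657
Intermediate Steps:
S = 6657 (S = 17955 - 11298 = 6657)
-S = -1*6657 = -6657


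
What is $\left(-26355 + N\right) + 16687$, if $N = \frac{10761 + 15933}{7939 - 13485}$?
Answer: $- \frac{26822711}{2773} \approx -9672.8$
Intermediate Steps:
$N = - \frac{13347}{2773}$ ($N = \frac{26694}{-5546} = 26694 \left(- \frac{1}{5546}\right) = - \frac{13347}{2773} \approx -4.8132$)
$\left(-26355 + N\right) + 16687 = \left(-26355 - \frac{13347}{2773}\right) + 16687 = - \frac{73095762}{2773} + 16687 = - \frac{26822711}{2773}$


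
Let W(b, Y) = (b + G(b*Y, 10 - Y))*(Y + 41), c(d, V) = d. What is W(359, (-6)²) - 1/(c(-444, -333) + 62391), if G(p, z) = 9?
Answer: 1755330191/61947 ≈ 28336.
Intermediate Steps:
W(b, Y) = (9 + b)*(41 + Y) (W(b, Y) = (b + 9)*(Y + 41) = (9 + b)*(41 + Y))
W(359, (-6)²) - 1/(c(-444, -333) + 62391) = (369 + 9*(-6)² + 41*359 + (-6)²*359) - 1/(-444 + 62391) = (369 + 9*36 + 14719 + 36*359) - 1/61947 = (369 + 324 + 14719 + 12924) - 1*1/61947 = 28336 - 1/61947 = 1755330191/61947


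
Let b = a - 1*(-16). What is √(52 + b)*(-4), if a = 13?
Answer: -36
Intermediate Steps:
b = 29 (b = 13 - 1*(-16) = 13 + 16 = 29)
√(52 + b)*(-4) = √(52 + 29)*(-4) = √81*(-4) = 9*(-4) = -36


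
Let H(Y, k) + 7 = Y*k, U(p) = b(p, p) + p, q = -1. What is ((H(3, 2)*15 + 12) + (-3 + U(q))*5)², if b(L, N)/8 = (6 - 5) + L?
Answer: 529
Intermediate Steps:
b(L, N) = 8 + 8*L (b(L, N) = 8*((6 - 5) + L) = 8*(1 + L) = 8 + 8*L)
U(p) = 8 + 9*p (U(p) = (8 + 8*p) + p = 8 + 9*p)
H(Y, k) = -7 + Y*k
((H(3, 2)*15 + 12) + (-3 + U(q))*5)² = (((-7 + 3*2)*15 + 12) + (-3 + (8 + 9*(-1)))*5)² = (((-7 + 6)*15 + 12) + (-3 + (8 - 9))*5)² = ((-1*15 + 12) + (-3 - 1)*5)² = ((-15 + 12) - 4*5)² = (-3 - 20)² = (-23)² = 529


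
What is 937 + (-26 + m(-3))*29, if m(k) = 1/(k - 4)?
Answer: 1252/7 ≈ 178.86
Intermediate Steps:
m(k) = 1/(-4 + k)
937 + (-26 + m(-3))*29 = 937 + (-26 + 1/(-4 - 3))*29 = 937 + (-26 + 1/(-7))*29 = 937 + (-26 - ⅐)*29 = 937 - 183/7*29 = 937 - 5307/7 = 1252/7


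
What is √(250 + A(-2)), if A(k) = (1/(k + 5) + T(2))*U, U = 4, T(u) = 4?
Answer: √2406/3 ≈ 16.350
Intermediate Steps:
A(k) = 16 + 4/(5 + k) (A(k) = (1/(k + 5) + 4)*4 = (1/(5 + k) + 4)*4 = (4 + 1/(5 + k))*4 = 16 + 4/(5 + k))
√(250 + A(-2)) = √(250 + 4*(21 + 4*(-2))/(5 - 2)) = √(250 + 4*(21 - 8)/3) = √(250 + 4*(⅓)*13) = √(250 + 52/3) = √(802/3) = √2406/3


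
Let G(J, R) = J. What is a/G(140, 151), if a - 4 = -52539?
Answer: -1501/4 ≈ -375.25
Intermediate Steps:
a = -52535 (a = 4 - 52539 = -52535)
a/G(140, 151) = -52535/140 = -52535*1/140 = -1501/4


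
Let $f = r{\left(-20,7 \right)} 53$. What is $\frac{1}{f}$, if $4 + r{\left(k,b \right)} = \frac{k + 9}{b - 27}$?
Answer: $- \frac{20}{3657} \approx -0.005469$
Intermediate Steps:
$r{\left(k,b \right)} = -4 + \frac{9 + k}{-27 + b}$ ($r{\left(k,b \right)} = -4 + \frac{k + 9}{b - 27} = -4 + \frac{9 + k}{b - 27} = -4 + \frac{9 + k}{-27 + b}$)
$f = - \frac{3657}{20}$ ($f = \frac{117 - 20 - 28}{-27 + 7} \cdot 53 = \frac{117 - 20 - 28}{-20} \cdot 53 = \left(- \frac{1}{20}\right) 69 \cdot 53 = \left(- \frac{69}{20}\right) 53 = - \frac{3657}{20} \approx -182.85$)
$\frac{1}{f} = \frac{1}{- \frac{3657}{20}} = - \frac{20}{3657}$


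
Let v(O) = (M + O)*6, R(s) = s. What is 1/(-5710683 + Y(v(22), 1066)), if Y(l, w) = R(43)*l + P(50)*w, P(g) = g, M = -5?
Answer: -1/5652997 ≈ -1.7690e-7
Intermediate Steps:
v(O) = -30 + 6*O (v(O) = (-5 + O)*6 = -30 + 6*O)
Y(l, w) = 43*l + 50*w
1/(-5710683 + Y(v(22), 1066)) = 1/(-5710683 + (43*(-30 + 6*22) + 50*1066)) = 1/(-5710683 + (43*(-30 + 132) + 53300)) = 1/(-5710683 + (43*102 + 53300)) = 1/(-5710683 + (4386 + 53300)) = 1/(-5710683 + 57686) = 1/(-5652997) = -1/5652997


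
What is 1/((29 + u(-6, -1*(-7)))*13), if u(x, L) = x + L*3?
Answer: 1/572 ≈ 0.0017483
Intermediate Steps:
u(x, L) = x + 3*L
1/((29 + u(-6, -1*(-7)))*13) = 1/((29 + (-6 + 3*(-1*(-7))))*13) = 1/((29 + (-6 + 3*7))*13) = 1/((29 + (-6 + 21))*13) = 1/((29 + 15)*13) = 1/(44*13) = 1/572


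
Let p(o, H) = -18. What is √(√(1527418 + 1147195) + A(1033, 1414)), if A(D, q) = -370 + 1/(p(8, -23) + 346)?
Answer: √(-9951438 + 26896*√2674613)/164 ≈ 35.573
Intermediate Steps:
A(D, q) = -121359/328 (A(D, q) = -370 + 1/(-18 + 346) = -370 + 1/328 = -121359/328)
√(√(1527418 + 1147195) + A(1033, 1414)) = √(√(1527418 + 1147195) - 121359/328) = √(√2674613 - 121359/328) = √(-121359/328 + √2674613)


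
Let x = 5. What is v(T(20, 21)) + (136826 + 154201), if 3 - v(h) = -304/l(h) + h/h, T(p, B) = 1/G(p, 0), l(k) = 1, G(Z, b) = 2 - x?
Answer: 291333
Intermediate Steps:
G(Z, b) = -3 (G(Z, b) = 2 - 1*5 = 2 - 5 = -3)
T(p, B) = -⅓ (T(p, B) = 1/(-3) = -⅓)
v(h) = 306 (v(h) = 3 - (-304/1 + h/h) = 3 - (-304*1 + 1) = 3 - (-304 + 1) = 3 - 1*(-303) = 3 + 303 = 306)
v(T(20, 21)) + (136826 + 154201) = 306 + (136826 + 154201) = 306 + 291027 = 291333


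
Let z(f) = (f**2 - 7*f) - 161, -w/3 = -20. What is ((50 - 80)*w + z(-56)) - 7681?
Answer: -6114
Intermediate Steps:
w = 60 (w = -3*(-20) = 60)
z(f) = -161 + f**2 - 7*f
((50 - 80)*w + z(-56)) - 7681 = ((50 - 80)*60 + (-161 + (-56)**2 - 7*(-56))) - 7681 = (-30*60 + (-161 + 3136 + 392)) - 7681 = (-1800 + 3367) - 7681 = 1567 - 7681 = -6114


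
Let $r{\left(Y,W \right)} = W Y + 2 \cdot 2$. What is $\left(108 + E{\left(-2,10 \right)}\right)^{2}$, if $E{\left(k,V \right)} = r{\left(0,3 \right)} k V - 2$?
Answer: $676$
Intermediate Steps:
$r{\left(Y,W \right)} = 4 + W Y$ ($r{\left(Y,W \right)} = W Y + 4 = 4 + W Y$)
$E{\left(k,V \right)} = -2 + 4 V k$ ($E{\left(k,V \right)} = \left(4 + 3 \cdot 0\right) k V - 2 = \left(4 + 0\right) k V - 2 = 4 k V - 2 = 4 V k - 2 = -2 + 4 V k$)
$\left(108 + E{\left(-2,10 \right)}\right)^{2} = \left(108 + \left(-2 + 4 \cdot 10 \left(-2\right)\right)\right)^{2} = \left(108 - 82\right)^{2} = 26^{2} = 676$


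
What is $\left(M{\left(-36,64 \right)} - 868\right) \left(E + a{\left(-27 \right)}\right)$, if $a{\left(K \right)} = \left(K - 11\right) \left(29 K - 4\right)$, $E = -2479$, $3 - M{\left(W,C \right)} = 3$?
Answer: $-23806636$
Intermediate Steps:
$M{\left(W,C \right)} = 0$ ($M{\left(W,C \right)} = 3 - 3 = 0$)
$a{\left(K \right)} = \left(-11 + K\right) \left(-4 + 29 K\right)$
$\left(M{\left(-36,64 \right)} - 868\right) \left(E + a{\left(-27 \right)}\right) = \left(0 - 868\right) \left(-2479 + \left(44 - -8721 + 29 \left(-27\right)^{2}\right)\right) = - 868 \left(-2479 + \left(44 + 8721 + 29 \cdot 729\right)\right) = - 868 \left(-2479 + \left(44 + 8721 + 21141\right)\right) = - 868 \left(-2479 + 29906\right) = \left(-868\right) 27427 = -23806636$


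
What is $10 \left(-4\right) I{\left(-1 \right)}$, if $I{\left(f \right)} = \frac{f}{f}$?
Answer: $-40$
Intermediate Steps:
$I{\left(f \right)} = 1$
$10 \left(-4\right) I{\left(-1 \right)} = 10 \left(-4\right) 1 = \left(-40\right) 1 = -40$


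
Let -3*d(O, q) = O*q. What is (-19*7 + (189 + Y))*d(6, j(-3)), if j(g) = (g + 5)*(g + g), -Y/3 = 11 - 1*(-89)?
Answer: -5856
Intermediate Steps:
Y = -300 (Y = -3*(11 - 1*(-89)) = -3*(11 + 89) = -3*100 = -300)
j(g) = 2*g*(5 + g) (j(g) = (5 + g)*(2*g) = 2*g*(5 + g))
d(O, q) = -O*q/3
(-19*7 + (189 + Y))*d(6, j(-3)) = (-19*7 + (189 - 300))*(-⅓*6*2*(-3)*(5 - 3)) = (-133 - 111)*(-⅓*6*2*(-3)*2) = -(-244)*6*(-12)/3 = -244*24 = -5856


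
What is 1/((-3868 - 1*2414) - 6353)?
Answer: -1/12635 ≈ -7.9145e-5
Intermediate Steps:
1/((-3868 - 1*2414) - 6353) = 1/((-3868 - 2414) - 6353) = 1/(-6282 - 6353) = 1/(-12635) = -1/12635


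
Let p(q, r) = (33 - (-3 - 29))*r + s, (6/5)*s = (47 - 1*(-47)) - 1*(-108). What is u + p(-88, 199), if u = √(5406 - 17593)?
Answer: 39310/3 + I*√12187 ≈ 13103.0 + 110.39*I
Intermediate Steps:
s = 505/3 (s = 5*((47 - 1*(-47)) - 1*(-108))/6 = 5*((47 + 47) + 108)/6 = 5*(94 + 108)/6 = (⅚)*202 = 505/3 ≈ 168.33)
p(q, r) = 505/3 + 65*r (p(q, r) = (33 - (-3 - 29))*r + 505/3 = (33 - 1*(-32))*r + 505/3 = (33 + 32)*r + 505/3 = 65*r + 505/3 = 505/3 + 65*r)
u = I*√12187 (u = √(-12187) = I*√12187 ≈ 110.39*I)
u + p(-88, 199) = I*√12187 + (505/3 + 65*199) = I*√12187 + (505/3 + 12935) = I*√12187 + 39310/3 = 39310/3 + I*√12187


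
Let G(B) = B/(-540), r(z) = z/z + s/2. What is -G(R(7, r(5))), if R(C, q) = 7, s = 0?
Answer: 7/540 ≈ 0.012963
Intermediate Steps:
r(z) = 1 (r(z) = z/z + 0/2 = 1 + 0*(½) = 1 + 0 = 1)
G(B) = -B/540 (G(B) = B*(-1/540) = -B/540)
-G(R(7, r(5))) = -(-1)*7/540 = -1*(-7/540) = 7/540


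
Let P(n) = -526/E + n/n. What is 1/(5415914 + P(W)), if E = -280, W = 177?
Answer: 140/758228363 ≈ 1.8464e-7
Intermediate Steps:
P(n) = 403/140 (P(n) = -526/(-280) + n/n = -526*(-1/280) + 1 = 263/140 + 1 = 403/140)
1/(5415914 + P(W)) = 1/(5415914 + 403/140) = 1/(758228363/140) = 140/758228363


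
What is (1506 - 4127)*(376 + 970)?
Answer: -3527866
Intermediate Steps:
(1506 - 4127)*(376 + 970) = -2621*1346 = -3527866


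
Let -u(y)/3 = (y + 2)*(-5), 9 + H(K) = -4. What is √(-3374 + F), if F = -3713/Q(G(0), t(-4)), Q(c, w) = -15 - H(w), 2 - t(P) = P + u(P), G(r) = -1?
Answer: I*√6070/2 ≈ 38.955*I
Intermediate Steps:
H(K) = -13 (H(K) = -9 - 4 = -13)
u(y) = 30 + 15*y (u(y) = -3*(y + 2)*(-5) = -3*(2 + y)*(-5) = -3*(-10 - 5*y) = 30 + 15*y)
t(P) = -28 - 16*P (t(P) = 2 - (P + (30 + 15*P)) = 2 - (30 + 16*P) = 2 + (-30 - 16*P) = -28 - 16*P)
Q(c, w) = -2 (Q(c, w) = -15 - 1*(-13) = -15 + 13 = -2)
F = 3713/2 (F = -3713/(-2) = -3713*(-½) = 3713/2 ≈ 1856.5)
√(-3374 + F) = √(-3374 + 3713/2) = √(-3035/2) = I*√6070/2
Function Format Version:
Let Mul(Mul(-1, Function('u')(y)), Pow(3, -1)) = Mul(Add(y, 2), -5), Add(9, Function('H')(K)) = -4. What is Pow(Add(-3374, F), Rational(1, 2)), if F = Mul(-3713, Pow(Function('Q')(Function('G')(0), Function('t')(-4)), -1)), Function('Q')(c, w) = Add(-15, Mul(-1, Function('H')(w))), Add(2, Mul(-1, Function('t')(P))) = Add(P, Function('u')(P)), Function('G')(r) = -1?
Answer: Mul(Rational(1, 2), I, Pow(6070, Rational(1, 2))) ≈ Mul(38.955, I)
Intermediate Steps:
Function('H')(K) = -13 (Function('H')(K) = Add(-9, -4) = -13)
Function('u')(y) = Add(30, Mul(15, y)) (Function('u')(y) = Mul(-3, Mul(Add(y, 2), -5)) = Mul(-3, Mul(Add(2, y), -5)) = Mul(-3, Add(-10, Mul(-5, y))) = Add(30, Mul(15, y)))
Function('t')(P) = Add(-28, Mul(-16, P)) (Function('t')(P) = Add(2, Mul(-1, Add(P, Add(30, Mul(15, P))))) = Add(2, Mul(-1, Add(30, Mul(16, P)))) = Add(2, Add(-30, Mul(-16, P))) = Add(-28, Mul(-16, P)))
Function('Q')(c, w) = -2 (Function('Q')(c, w) = Add(-15, Mul(-1, -13)) = Add(-15, 13) = -2)
F = Rational(3713, 2) (F = Mul(-3713, Pow(-2, -1)) = Mul(-3713, Rational(-1, 2)) = Rational(3713, 2) ≈ 1856.5)
Pow(Add(-3374, F), Rational(1, 2)) = Pow(Add(-3374, Rational(3713, 2)), Rational(1, 2)) = Pow(Rational(-3035, 2), Rational(1, 2)) = Mul(Rational(1, 2), I, Pow(6070, Rational(1, 2)))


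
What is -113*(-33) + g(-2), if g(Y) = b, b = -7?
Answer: 3722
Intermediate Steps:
g(Y) = -7
-113*(-33) + g(-2) = -113*(-33) - 7 = 3729 - 7 = 3722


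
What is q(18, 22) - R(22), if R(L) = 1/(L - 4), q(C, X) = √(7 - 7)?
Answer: -1/18 ≈ -0.055556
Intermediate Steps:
q(C, X) = 0 (q(C, X) = √0 = 0)
R(L) = 1/(-4 + L)
q(18, 22) - R(22) = 0 - 1/(-4 + 22) = 0 - 1/18 = -1/18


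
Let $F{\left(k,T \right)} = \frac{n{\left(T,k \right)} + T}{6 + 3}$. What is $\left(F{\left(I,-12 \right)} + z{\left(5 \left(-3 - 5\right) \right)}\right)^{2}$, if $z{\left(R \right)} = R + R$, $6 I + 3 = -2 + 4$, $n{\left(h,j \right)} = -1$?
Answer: $\frac{537289}{81} \approx 6633.2$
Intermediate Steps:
$I = - \frac{1}{6}$ ($I = - \frac{1}{2} + \frac{-2 + 4}{6} = - \frac{1}{2} + \frac{1}{6} \cdot 2 = - \frac{1}{2} + \frac{1}{3} = - \frac{1}{6} \approx -0.16667$)
$F{\left(k,T \right)} = - \frac{1}{9} + \frac{T}{9}$ ($F{\left(k,T \right)} = \frac{-1 + T}{6 + 3} = \frac{-1 + T}{9} = \left(-1 + T\right) \frac{1}{9} = - \frac{1}{9} + \frac{T}{9}$)
$z{\left(R \right)} = 2 R$
$\left(F{\left(I,-12 \right)} + z{\left(5 \left(-3 - 5\right) \right)}\right)^{2} = \left(\left(- \frac{1}{9} + \frac{1}{9} \left(-12\right)\right) + 2 \cdot 5 \left(-3 - 5\right)\right)^{2} = \left(\left(- \frac{1}{9} - \frac{4}{3}\right) + 2 \cdot 5 \left(-8\right)\right)^{2} = \left(- \frac{13}{9} + 2 \left(-40\right)\right)^{2} = \left(- \frac{13}{9} - 80\right)^{2} = \left(- \frac{733}{9}\right)^{2} = \frac{537289}{81}$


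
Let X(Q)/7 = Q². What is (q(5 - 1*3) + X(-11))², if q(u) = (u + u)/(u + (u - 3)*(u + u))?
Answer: 714025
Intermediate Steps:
X(Q) = 7*Q²
q(u) = 2*u/(u + 2*u*(-3 + u)) (q(u) = (2*u)/(u + (-3 + u)*(2*u)) = (2*u)/(u + 2*u*(-3 + u)) = 2*u/(u + 2*u*(-3 + u)))
(q(5 - 1*3) + X(-11))² = (2/(-5 + 2*(5 - 1*3)) + 7*(-11)²)² = (2/(-5 + 2*(5 - 3)) + 7*121)² = (2/(-5 + 2*2) + 847)² = (2/(-5 + 4) + 847)² = (2/(-1) + 847)² = (2*(-1) + 847)² = (-2 + 847)² = 845² = 714025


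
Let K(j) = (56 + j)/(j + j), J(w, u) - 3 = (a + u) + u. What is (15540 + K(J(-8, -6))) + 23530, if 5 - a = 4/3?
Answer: 156261/4 ≈ 39065.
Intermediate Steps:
a = 11/3 (a = 5 - 4/3 = 11/3 ≈ 3.6667)
J(w, u) = 20/3 + 2*u (J(w, u) = 3 + ((11/3 + u) + u) = 3 + (11/3 + 2*u) = 20/3 + 2*u)
K(j) = (56 + j)/(2*j) (K(j) = (56 + j)/((2*j)) = (56 + j)*(1/(2*j)) = (56 + j)/(2*j))
(15540 + K(J(-8, -6))) + 23530 = (15540 + (56 + (20/3 + 2*(-6)))/(2*(20/3 + 2*(-6)))) + 23530 = (15540 + (56 + (20/3 - 12))/(2*(20/3 - 12))) + 23530 = (15540 + (56 - 16/3)/(2*(-16/3))) + 23530 = (15540 + (½)*(-3/16)*(152/3)) + 23530 = (15540 - 19/4) + 23530 = 62141/4 + 23530 = 156261/4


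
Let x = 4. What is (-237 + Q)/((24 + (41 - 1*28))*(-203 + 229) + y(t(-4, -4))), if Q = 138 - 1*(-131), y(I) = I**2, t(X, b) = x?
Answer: 16/489 ≈ 0.032720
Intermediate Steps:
t(X, b) = 4
Q = 269 (Q = 138 + 131 = 269)
(-237 + Q)/((24 + (41 - 1*28))*(-203 + 229) + y(t(-4, -4))) = (-237 + 269)/((24 + (41 - 1*28))*(-203 + 229) + 4**2) = 32/((24 + (41 - 28))*26 + 16) = 32/((24 + 13)*26 + 16) = 32/(37*26 + 16) = 32/(962 + 16) = 32/978 = 32*(1/978) = 16/489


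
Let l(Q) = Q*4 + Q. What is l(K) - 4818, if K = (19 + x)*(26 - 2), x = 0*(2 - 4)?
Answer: -2538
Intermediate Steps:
x = 0 (x = 0*(-2) = 0)
K = 456 (K = (19 + 0)*(26 - 2) = 19*24 = 456)
l(Q) = 5*Q (l(Q) = 4*Q + Q = 5*Q)
l(K) - 4818 = 5*456 - 4818 = 2280 - 4818 = -2538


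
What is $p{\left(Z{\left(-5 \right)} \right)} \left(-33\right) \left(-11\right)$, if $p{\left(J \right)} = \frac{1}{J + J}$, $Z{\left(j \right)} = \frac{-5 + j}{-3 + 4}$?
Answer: $- \frac{363}{20} \approx -18.15$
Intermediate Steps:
$Z{\left(j \right)} = -5 + j$ ($Z{\left(j \right)} = \frac{-5 + j}{1} = \left(-5 + j\right) 1 = -5 + j$)
$p{\left(J \right)} = \frac{1}{2 J}$
$p{\left(Z{\left(-5 \right)} \right)} \left(-33\right) \left(-11\right) = \frac{1}{2 \left(-5 - 5\right)} \left(-33\right) \left(-11\right) = \frac{1}{2 \left(-10\right)} \left(-33\right) \left(-11\right) = \frac{1}{2} \left(- \frac{1}{10}\right) \left(-33\right) \left(-11\right) = \left(- \frac{1}{20}\right) \left(-33\right) \left(-11\right) = \frac{33}{20} \left(-11\right) = - \frac{363}{20}$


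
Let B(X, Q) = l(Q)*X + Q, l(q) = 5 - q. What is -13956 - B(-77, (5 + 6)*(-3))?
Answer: -10997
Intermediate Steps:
B(X, Q) = Q + X*(5 - Q) (B(X, Q) = (5 - Q)*X + Q = X*(5 - Q) + Q = Q + X*(5 - Q))
-13956 - B(-77, (5 + 6)*(-3)) = -13956 - ((5 + 6)*(-3) - 1*(-77)*(-5 + (5 + 6)*(-3))) = -13956 - (11*(-3) - 1*(-77)*(-5 + 11*(-3))) = -13956 - (-33 - 1*(-77)*(-5 - 33)) = -13956 - (-33 - 1*(-77)*(-38)) = -13956 - (-33 - 2926) = -13956 - 1*(-2959) = -13956 + 2959 = -10997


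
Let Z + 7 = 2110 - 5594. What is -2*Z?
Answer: 6982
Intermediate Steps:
Z = -3491 (Z = -7 + (2110 - 5594) = -7 - 3484 = -3491)
-2*Z = -2*(-3491) = 6982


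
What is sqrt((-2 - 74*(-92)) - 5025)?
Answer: sqrt(1781) ≈ 42.202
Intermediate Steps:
sqrt((-2 - 74*(-92)) - 5025) = sqrt((-2 + 6808) - 5025) = sqrt(6806 - 5025) = sqrt(1781)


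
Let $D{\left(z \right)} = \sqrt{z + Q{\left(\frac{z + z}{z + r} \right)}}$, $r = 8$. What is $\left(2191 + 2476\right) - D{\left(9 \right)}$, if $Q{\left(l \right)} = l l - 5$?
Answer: $4667 - \frac{2 \sqrt{370}}{17} \approx 4664.7$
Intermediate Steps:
$Q{\left(l \right)} = -5 + l^{2}$ ($Q{\left(l \right)} = l^{2} - 5 = -5 + l^{2}$)
$D{\left(z \right)} = \sqrt{-5 + z + \frac{4 z^{2}}{\left(8 + z\right)^{2}}}$ ($D{\left(z \right)} = \sqrt{z + \left(-5 + \left(\frac{z + z}{z + 8}\right)^{2}\right)} = \sqrt{z + \left(-5 + \left(\frac{2 z}{8 + z}\right)^{2}\right)} = \sqrt{z + \left(-5 + \frac{4 z^{2}}{\left(8 + z\right)^{2}}\right)} = \sqrt{-5 + z + \frac{4 z^{2}}{\left(8 + z\right)^{2}}}$)
$\left(2191 + 2476\right) - D{\left(9 \right)} = \left(2191 + 2476\right) - \sqrt{-5 + 9 + \frac{4 \cdot 9^{2}}{\left(8 + 9\right)^{2}}} = 4667 - \sqrt{-5 + 9 + 4 \cdot 81 \cdot \frac{1}{289}} = 4667 - \sqrt{-5 + 9 + \frac{324}{289}} = 4667 - \sqrt{\frac{1480}{289}} = 4667 - \frac{2 \sqrt{370}}{17}$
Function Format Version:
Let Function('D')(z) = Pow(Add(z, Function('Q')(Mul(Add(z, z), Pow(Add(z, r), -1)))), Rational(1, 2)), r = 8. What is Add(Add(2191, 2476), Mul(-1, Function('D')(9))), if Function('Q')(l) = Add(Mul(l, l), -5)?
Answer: Add(4667, Mul(Rational(-2, 17), Pow(370, Rational(1, 2)))) ≈ 4664.7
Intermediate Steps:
Function('Q')(l) = Add(-5, Pow(l, 2)) (Function('Q')(l) = Add(Pow(l, 2), -5) = Add(-5, Pow(l, 2)))
Function('D')(z) = Pow(Add(-5, z, Mul(4, Pow(z, 2), Pow(Add(8, z), -2))), Rational(1, 2)) (Function('D')(z) = Pow(Add(z, Add(-5, Pow(Mul(Add(z, z), Pow(Add(z, 8), -1)), 2))), Rational(1, 2)) = Pow(Add(z, Add(-5, Pow(Mul(Mul(2, z), Pow(Add(8, z), -1)), 2))), Rational(1, 2)) = Pow(Add(z, Add(-5, Pow(Mul(2, z, Pow(Add(8, z), -1)), 2))), Rational(1, 2)) = Pow(Add(z, Add(-5, Mul(4, Pow(z, 2), Pow(Add(8, z), -2)))), Rational(1, 2)) = Pow(Add(-5, z, Mul(4, Pow(z, 2), Pow(Add(8, z), -2))), Rational(1, 2)))
Add(Add(2191, 2476), Mul(-1, Function('D')(9))) = Add(Add(2191, 2476), Mul(-1, Pow(Add(-5, 9, Mul(4, Pow(9, 2), Pow(Add(8, 9), -2))), Rational(1, 2)))) = Add(4667, Mul(-1, Pow(Add(-5, 9, Mul(4, 81, Pow(17, -2))), Rational(1, 2)))) = Add(4667, Mul(-1, Pow(Add(-5, 9, Mul(4, 81, Rational(1, 289))), Rational(1, 2)))) = Add(4667, Mul(-1, Pow(Add(-5, 9, Rational(324, 289)), Rational(1, 2)))) = Add(4667, Mul(-1, Pow(Rational(1480, 289), Rational(1, 2)))) = Add(4667, Mul(-1, Mul(Rational(2, 17), Pow(370, Rational(1, 2))))) = Add(4667, Mul(Rational(-2, 17), Pow(370, Rational(1, 2))))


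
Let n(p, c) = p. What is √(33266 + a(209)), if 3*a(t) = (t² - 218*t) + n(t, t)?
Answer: √294378/3 ≈ 180.86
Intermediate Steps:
a(t) = -217*t/3 + t²/3 (a(t) = ((t² - 218*t) + t)/3 = (t² - 217*t)/3 = -217*t/3 + t²/3)
√(33266 + a(209)) = √(33266 + (⅓)*209*(-217 + 209)) = √(33266 + (⅓)*209*(-8)) = √(33266 - 1672/3) = √(98126/3) = √294378/3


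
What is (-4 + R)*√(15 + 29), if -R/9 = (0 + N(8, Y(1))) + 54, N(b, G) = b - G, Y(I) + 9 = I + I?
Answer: -1250*√11 ≈ -4145.8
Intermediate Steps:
Y(I) = -9 + 2*I (Y(I) = -9 + (I + I) = -9 + 2*I)
R = -621 (R = -9*((0 + (8 - (-9 + 2*1))) + 54) = -9*((0 + (8 - (-9 + 2))) + 54) = -9*((0 + (8 - 1*(-7))) + 54) = -9*((0 + (8 + 7)) + 54) = -9*((0 + 15) + 54) = -9*(15 + 54) = -9*69 = -621)
(-4 + R)*√(15 + 29) = (-4 - 621)*√(15 + 29) = -1250*√11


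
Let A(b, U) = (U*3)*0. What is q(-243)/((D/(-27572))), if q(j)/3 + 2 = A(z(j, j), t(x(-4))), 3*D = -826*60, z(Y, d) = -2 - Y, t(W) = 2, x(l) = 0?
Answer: -20679/2065 ≈ -10.014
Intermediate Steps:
D = -16520 (D = (-826*60)/3 = (1/3)*(-49560) = -16520)
A(b, U) = 0 (A(b, U) = (3*U)*0 = 0)
q(j) = -6 (q(j) = -6 + 3*0 = -6 + 0 = -6)
q(-243)/((D/(-27572))) = -6/((-16520/(-27572))) = -6/((-16520*(-1/27572))) = -6/4130/6893 = -6*6893/4130 = -20679/2065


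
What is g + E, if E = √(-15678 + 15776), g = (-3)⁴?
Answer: 81 + 7*√2 ≈ 90.900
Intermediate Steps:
g = 81
E = 7*√2 (E = √98 = 7*√2 ≈ 9.8995)
g + E = 81 + 7*√2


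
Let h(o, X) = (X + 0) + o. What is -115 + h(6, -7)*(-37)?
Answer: -78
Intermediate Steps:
h(o, X) = X + o
-115 + h(6, -7)*(-37) = -115 + (-7 + 6)*(-37) = -115 - 1*(-37) = -115 + 37 = -78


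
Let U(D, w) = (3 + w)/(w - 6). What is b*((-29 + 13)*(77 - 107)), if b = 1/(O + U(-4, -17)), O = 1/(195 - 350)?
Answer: 1711200/2147 ≈ 797.02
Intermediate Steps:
U(D, w) = (3 + w)/(-6 + w)
O = -1/155 (O = 1/(-155) = -1/155 ≈ -0.0064516)
b = 3565/2147 (b = 1/(-1/155 + (3 - 17)/(-6 - 17)) = 1/(-1/155 - 14/(-23)) = 1/(-1/155 - 1/23*(-14)) = 1/(-1/155 + 14/23) = 1/(2147/3565) = 3565/2147 ≈ 1.6605)
b*((-29 + 13)*(77 - 107)) = 3565*((-29 + 13)*(77 - 107))/2147 = 3565*(-16*(-30))/2147 = (3565/2147)*480 = 1711200/2147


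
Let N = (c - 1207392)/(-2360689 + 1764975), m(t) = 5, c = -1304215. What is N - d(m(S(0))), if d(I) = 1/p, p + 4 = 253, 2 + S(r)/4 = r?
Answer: 89256347/21190398 ≈ 4.2121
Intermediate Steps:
S(r) = -8 + 4*r
p = 249 (p = -4 + 253 = 249)
d(I) = 1/249
N = 358801/85102 (N = (-1304215 - 1207392)/(-2360689 + 1764975) = -2511607/(-595714) = -2511607*(-1/595714) = 358801/85102 ≈ 4.2161)
N - d(m(S(0))) = 358801/85102 - 1*1/249 = 358801/85102 - 1/249 = 89256347/21190398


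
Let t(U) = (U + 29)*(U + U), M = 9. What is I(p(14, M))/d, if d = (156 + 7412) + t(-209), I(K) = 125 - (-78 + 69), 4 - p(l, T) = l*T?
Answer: 67/41404 ≈ 0.0016182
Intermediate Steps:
t(U) = 2*U*(29 + U) (t(U) = (29 + U)*(2*U) = 2*U*(29 + U))
p(l, T) = 4 - T*l (p(l, T) = 4 - l*T = 4 - T*l)
I(K) = 134 (I(K) = 125 - 1*(-9) = 125 + 9 = 134)
d = 82808 (d = (156 + 7412) + 2*(-209)*(29 - 209) = 7568 + 2*(-209)*(-180) = 7568 + 75240 = 82808)
I(p(14, M))/d = 134/82808 = 134*(1/82808) = 67/41404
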